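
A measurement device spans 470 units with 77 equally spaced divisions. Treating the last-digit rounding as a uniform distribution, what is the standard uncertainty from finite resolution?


resolution = range / divisions
resolution = 470 / 77 = 6.1038961
u_res = resolution / (2*sqrt(3))
u_res = 6.1038961 / 3.4641016
u_res = 1.7620

1.7620


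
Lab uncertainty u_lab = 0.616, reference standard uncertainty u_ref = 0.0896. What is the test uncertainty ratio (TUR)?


TUR = u_lab / u_ref
= 0.616 / 0.0896
= 6.8750

6.8750


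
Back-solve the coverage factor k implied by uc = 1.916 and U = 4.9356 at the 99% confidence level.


k = U / uc
k = 4.9356 / 1.916
k = 2.576

2.576


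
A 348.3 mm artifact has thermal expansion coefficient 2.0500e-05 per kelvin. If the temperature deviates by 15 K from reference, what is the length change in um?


dL = L * alpha * dT
= 348.3 * 2.0500e-05 * 15
= 0.1071023 mm
dL_um = 0.1071023 * 1000 = 107.1023 um

107.1023


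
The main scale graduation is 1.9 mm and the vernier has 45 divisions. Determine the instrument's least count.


LC = MSD / n_div
= 1.9 / 45
= 0.0422

0.0422


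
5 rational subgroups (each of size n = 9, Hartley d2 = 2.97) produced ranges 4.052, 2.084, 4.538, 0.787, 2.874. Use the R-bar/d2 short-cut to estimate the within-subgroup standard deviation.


R_bar = (4.052 + 2.084 + 4.538 + 0.787 + 2.874) / 5
R_bar = 14.335 / 5 = 2.867
sigma_hat = R_bar / d2 = 2.867 / 2.97 = 0.9653

0.9653


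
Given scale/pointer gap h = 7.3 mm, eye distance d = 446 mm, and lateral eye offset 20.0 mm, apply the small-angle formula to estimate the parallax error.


error = h * offset / d
= 7.3 * 20.0 / 446
= 0.3274

0.3274


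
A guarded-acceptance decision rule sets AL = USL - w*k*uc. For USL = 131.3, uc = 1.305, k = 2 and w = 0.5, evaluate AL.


U = k * uc = 2 * 1.305 = 2.61
guard band g = w * U = 0.5 * 2.61 = 1.305
AL = USL - g = 131.3 - 1.305
AL = 129.9950

129.9950


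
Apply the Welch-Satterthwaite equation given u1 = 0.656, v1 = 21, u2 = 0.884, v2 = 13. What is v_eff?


uc = sqrt(u1^2 + u2^2) = sqrt(0.656^2 + 0.884^2) = 1.1008142
v_eff = uc^4 / (u1^4/v1 + u2^4/v2)
= 1.1008142^4 / (0.656^4/21 + 0.884^4/13)
= 1.4684396 / 0.05579341
v_eff = 26.3192

26.3192


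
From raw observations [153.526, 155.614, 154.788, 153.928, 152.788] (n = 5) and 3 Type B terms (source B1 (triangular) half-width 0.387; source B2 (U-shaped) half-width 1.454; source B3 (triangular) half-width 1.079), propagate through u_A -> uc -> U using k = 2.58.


mean = (153.526 + 155.614 + 154.788 + 153.928 + 152.788) / 5 = 154.1288
s = sqrt(sum((x - mean)^2)/(n-1)) = 1.1002042
u_A = s / sqrt(n) = 1.1002042 / sqrt(5) = 0.49202628
u_B1 = 0.387 / sqrt(6) = 0.15799209
u_B2 = 1.454 / sqrt(2) = 1.0281333
u_B3 = 1.079 / sqrt(6) = 0.44049991
uc = sqrt(0.49202628^2 + 0.15799209^2 + 1.0281333^2 + 0.44049991^2) = 1.2321321
U = k * uc = 2.58 * 1.2321321
U = 3.1789

3.1789


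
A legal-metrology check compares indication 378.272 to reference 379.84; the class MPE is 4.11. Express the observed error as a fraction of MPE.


e = indication - reference = 378.272 - 379.84 = -1.5680
|e| = 1.5680
ratio = |e| / MPE = 1.5680 / 4.11
ratio = 0.3815

0.3815


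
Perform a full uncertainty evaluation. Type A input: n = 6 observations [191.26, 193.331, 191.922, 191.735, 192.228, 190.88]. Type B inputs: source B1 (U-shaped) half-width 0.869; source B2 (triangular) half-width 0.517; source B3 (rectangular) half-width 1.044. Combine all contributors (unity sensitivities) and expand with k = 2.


mean = (191.26 + 193.331 + 191.922 + 191.735 + 192.228 + 190.88) / 6 = 191.8926667
s = sqrt(sum((x - mean)^2)/(n-1)) = 0.85237683
u_A = s / sqrt(n) = 0.85237683 / sqrt(6) = 0.34798138
u_B1 = 0.869 / sqrt(2) = 0.61447579
u_B2 = 0.517 / sqrt(6) = 0.21106437
u_B3 = 1.044 / sqrt(3) = 0.60275368
uc = sqrt(0.34798138^2 + 0.61447579^2 + 0.21106437^2 + 0.60275368^2) = 0.95211959
U = k * uc = 2 * 0.95211959
U = 1.9042

1.9042


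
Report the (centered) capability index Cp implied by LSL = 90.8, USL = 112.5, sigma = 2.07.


Cp = (USL - LSL) / (6 * sigma)
= (112.5 - 90.8) / (6 * 2.07)
= 21.7000 / 12.4200
= 1.7472

1.7472


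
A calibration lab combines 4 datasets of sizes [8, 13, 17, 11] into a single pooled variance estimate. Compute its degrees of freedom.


nu = sum_i (n_i - 1)
nu = ((8 - 1) + (13 - 1) + (17 - 1) + (11 - 1))
nu = 7 + 12 + 16 + 10
nu = 45

45


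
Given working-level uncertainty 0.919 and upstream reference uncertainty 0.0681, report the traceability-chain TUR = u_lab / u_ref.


TUR = u_lab / u_ref
= 0.919 / 0.0681
= 13.4949

13.4949


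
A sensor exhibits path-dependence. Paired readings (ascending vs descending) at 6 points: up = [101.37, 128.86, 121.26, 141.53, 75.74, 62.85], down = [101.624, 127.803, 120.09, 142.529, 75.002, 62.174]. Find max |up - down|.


|101.37 - 101.624| = 0.2540
|128.86 - 127.803| = 1.0570
|121.26 - 120.09| = 1.1700
|141.53 - 142.529| = 0.9990
|75.74 - 75.002| = 0.7380
|62.85 - 62.174| = 0.6760
hysteresis = max(diffs) = 1.1700

1.1700


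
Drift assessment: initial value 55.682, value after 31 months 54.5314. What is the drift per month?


rate = (v2 - v1) / months
= (54.5314 - 55.682) / 31
= -1.1506 / 31
= -0.0371

-0.0371


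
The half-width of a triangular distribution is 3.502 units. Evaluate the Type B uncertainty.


u_B = half_width / sqrt(6)
u_B = 3.502 / 2.4494897
u_B = 1.4297

1.4297


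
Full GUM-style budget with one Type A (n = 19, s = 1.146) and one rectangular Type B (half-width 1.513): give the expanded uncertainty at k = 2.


u_A = s / sqrt(n) = 1.146 / sqrt(19) = 0.26291043
u_B = half_width / sqrt(3) = 1.513 / sqrt(3) = 0.87353096
uc = sqrt(u_A^2 + u_B^2) = sqrt(0.26291043^2 + 0.87353096^2) = 0.91223803
U = k * uc = 2 * 0.91223803
U = 1.8245

1.8245


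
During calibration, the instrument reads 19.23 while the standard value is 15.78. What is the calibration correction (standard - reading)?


Correction = standard - reading
= 15.78 - 19.23
= -3.4500

-3.4500


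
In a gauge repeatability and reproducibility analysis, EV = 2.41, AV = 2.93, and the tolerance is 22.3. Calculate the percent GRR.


GRR = sqrt(EV^2 + AV^2) = sqrt(2.41^2 + 2.93^2) = 3.7938107
%GRR = GRR / tol * 100 = 3.7938107 / 22.3 * 100
%GRR = 17.0126

17.0126


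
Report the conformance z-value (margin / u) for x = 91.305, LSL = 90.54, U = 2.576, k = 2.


u = U / k = 2.576 / 2 = 1.288
margin = |LSL - x| = |90.54 - 91.305| = 0.765
z = margin / u = 0.765 / 1.288
z = 0.5939

0.5939


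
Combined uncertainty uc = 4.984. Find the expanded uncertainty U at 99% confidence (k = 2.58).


U = k * uc
U = 2.58 * 4.984
U = 12.8587

12.8587


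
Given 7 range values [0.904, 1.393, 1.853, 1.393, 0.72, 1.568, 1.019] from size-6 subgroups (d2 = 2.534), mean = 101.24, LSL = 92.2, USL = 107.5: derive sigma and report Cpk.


R_bar = (0.904 + 1.393 + 1.853 + 1.393 + 0.72 + 1.568 + 1.019) / 7 = 1.2642857
sigma = R_bar / d2 = 1.2642857 / 2.534 = 0.49892885
Cp = (USL - LSL)/(6*sigma) = (107.5 - 92.2)/(6*0.49892885) = 5.1109
Cpu = (107.5 - 101.24)/(3*0.49892885) = 4.1823
Cpl = (101.24 - 92.2)/(3*0.49892885) = 6.0396
Cpk = min(Cpu, Cpl) = 4.1823

4.1823


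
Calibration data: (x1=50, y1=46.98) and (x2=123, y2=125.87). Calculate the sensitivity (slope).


slope = (y2 - y1) / (x2 - x1)
= (125.87 - 46.98) / (123 - 50)
= 78.8900 / 73
= 1.0807

1.0807


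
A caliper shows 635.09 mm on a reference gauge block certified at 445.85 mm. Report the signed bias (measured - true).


Systematic error = measured - true
= 635.09 - 445.85
= 189.2400

189.2400


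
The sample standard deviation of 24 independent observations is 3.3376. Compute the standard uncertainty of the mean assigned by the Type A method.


u_A = s / sqrt(n)
u_A = 3.3376 / sqrt(24)
u_A = 3.3376 / 4.8989795
u_A = 0.6813

0.6813


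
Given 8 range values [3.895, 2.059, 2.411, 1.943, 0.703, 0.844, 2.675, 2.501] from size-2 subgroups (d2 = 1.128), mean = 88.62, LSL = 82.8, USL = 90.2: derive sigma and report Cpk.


R_bar = (3.895 + 2.059 + 2.411 + 1.943 + 0.703 + 0.844 + 2.675 + 2.501) / 8 = 2.128875
sigma = R_bar / d2 = 2.128875 / 1.128 = 1.8873005
Cp = (USL - LSL)/(6*sigma) = (90.2 - 82.8)/(6*1.8873005) = 0.6535
Cpu = (90.2 - 88.62)/(3*1.8873005) = 0.2791
Cpl = (88.62 - 82.8)/(3*1.8873005) = 1.0279
Cpk = min(Cpu, Cpl) = 0.2791

0.2791


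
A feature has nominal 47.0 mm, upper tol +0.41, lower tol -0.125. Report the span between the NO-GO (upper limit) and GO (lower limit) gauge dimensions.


GO = nominal - lower_tol (smallest hole = maximum material condition)
GO = 47.0 - 0.125 = 46.875
NO-GO = nominal + upper_tol (largest hole = least material condition)
NO-GO = 47.0 + 0.41 = 47.41
spread = NO-GO - GO = 47.41 - 46.875 = 0.5350

0.5350


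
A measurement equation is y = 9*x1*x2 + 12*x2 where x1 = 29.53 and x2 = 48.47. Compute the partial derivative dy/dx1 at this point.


y = 9*x1*x2 + 12*x2
dy/dx1 = 9*x2
Evaluate at x2 = 48.47: c1 = 9 * 48.47
c1 = 436.2300

436.2300


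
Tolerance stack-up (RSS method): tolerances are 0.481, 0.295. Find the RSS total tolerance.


RSS = sqrt(0.481^2 + 0.295^2)
= sqrt(0.318386)
= 0.5643

0.5643


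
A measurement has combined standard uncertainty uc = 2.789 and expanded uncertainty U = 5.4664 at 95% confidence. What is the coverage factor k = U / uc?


k = U / uc
k = 5.4664 / 2.789
k = 1.96

1.96


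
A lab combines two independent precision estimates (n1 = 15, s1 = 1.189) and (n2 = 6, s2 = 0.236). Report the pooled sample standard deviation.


s_p = sqrt(((n1-1)*s1^2 + (n2-1)*s2^2) / (n1+n2-2))
numerator = (15-1)*1.189^2 + (6-1)*0.236^2 = 19.792094 + 0.27848 = 20.070574
denominator = 15 + 6 - 2 = 19
s_p^2 = 20.070574 / 19 = 1.056346
s_p = sqrt(1.056346) = 1.0278

1.0278


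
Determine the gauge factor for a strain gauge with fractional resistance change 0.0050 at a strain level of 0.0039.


GF = (dR/R) / epsilon
= 0.0050 / 0.0039
= 1.2821

1.2821


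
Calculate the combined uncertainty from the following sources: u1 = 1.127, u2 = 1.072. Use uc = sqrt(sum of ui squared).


uc = sqrt(1.127^2 + 1.072^2)
uc = sqrt(2.419313)
uc = 1.5554

1.5554


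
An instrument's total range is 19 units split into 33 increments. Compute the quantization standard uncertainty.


resolution = range / divisions
resolution = 19 / 33 = 0.57575758
u_res = resolution / (2*sqrt(3))
u_res = 0.57575758 / 3.4641016
u_res = 0.1662

0.1662


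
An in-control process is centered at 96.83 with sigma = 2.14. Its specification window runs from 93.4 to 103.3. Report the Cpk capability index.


Cpu = (USL - mean) / (3*sigma) = (103.3 - 96.83) / (3*2.14) = 1.0078
Cpl = (mean - LSL) / (3*sigma) = (96.83 - 93.4) / (3*2.14) = 0.5343
Cpk = min(Cpu, Cpl) = 0.5343

0.5343


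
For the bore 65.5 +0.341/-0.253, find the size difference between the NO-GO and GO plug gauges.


GO = nominal - lower_tol (smallest hole = maximum material condition)
GO = 65.5 - 0.253 = 65.247
NO-GO = nominal + upper_tol (largest hole = least material condition)
NO-GO = 65.5 + 0.341 = 65.841
spread = NO-GO - GO = 65.841 - 65.247 = 0.5940

0.5940


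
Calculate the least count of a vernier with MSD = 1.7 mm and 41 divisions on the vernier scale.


LC = MSD / n_div
= 1.7 / 41
= 0.0415

0.0415


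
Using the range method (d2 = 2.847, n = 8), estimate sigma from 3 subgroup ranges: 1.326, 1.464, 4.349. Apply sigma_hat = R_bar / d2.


R_bar = (1.326 + 1.464 + 4.349) / 3
R_bar = 7.139 / 3 = 2.3796667
sigma_hat = R_bar / d2 = 2.3796667 / 2.847 = 0.8359

0.8359


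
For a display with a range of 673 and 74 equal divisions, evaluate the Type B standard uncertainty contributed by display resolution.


resolution = range / divisions
resolution = 673 / 74 = 9.0945946
u_res = resolution / (2*sqrt(3))
u_res = 9.0945946 / 3.4641016
u_res = 2.6254

2.6254


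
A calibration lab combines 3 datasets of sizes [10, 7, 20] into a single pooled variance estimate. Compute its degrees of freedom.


nu = sum_i (n_i - 1)
nu = ((10 - 1) + (7 - 1) + (20 - 1))
nu = 9 + 6 + 19
nu = 34

34


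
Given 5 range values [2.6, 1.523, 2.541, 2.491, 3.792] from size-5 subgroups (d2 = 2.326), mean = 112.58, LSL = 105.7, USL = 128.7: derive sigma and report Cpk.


R_bar = (2.6 + 1.523 + 2.541 + 2.491 + 3.792) / 5 = 2.5894
sigma = R_bar / d2 = 2.5894 / 2.326 = 1.1132416
Cp = (USL - LSL)/(6*sigma) = (128.7 - 105.7)/(6*1.1132416) = 3.4434
Cpu = (128.7 - 112.58)/(3*1.1132416) = 4.8267
Cpl = (112.58 - 105.7)/(3*1.1132416) = 2.0600
Cpk = min(Cpu, Cpl) = 2.0600

2.0600


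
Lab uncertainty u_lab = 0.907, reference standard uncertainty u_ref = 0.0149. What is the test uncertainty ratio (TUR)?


TUR = u_lab / u_ref
= 0.907 / 0.0149
= 60.8725

60.8725


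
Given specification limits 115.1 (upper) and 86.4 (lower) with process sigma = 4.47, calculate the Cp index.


Cp = (USL - LSL) / (6 * sigma)
= (115.1 - 86.4) / (6 * 4.47)
= 28.7000 / 26.8200
= 1.0701

1.0701


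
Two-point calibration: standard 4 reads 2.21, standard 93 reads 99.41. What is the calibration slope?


slope = (y2 - y1) / (x2 - x1)
= (99.41 - 2.21) / (93 - 4)
= 97.2000 / 89
= 1.0921

1.0921


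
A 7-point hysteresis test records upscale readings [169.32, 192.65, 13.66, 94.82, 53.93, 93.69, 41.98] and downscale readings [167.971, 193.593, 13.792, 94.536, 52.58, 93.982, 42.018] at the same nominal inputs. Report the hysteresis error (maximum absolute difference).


|169.32 - 167.971| = 1.3490
|192.65 - 193.593| = 0.9430
|13.66 - 13.792| = 0.1320
|94.82 - 94.536| = 0.2840
|53.93 - 52.58| = 1.3500
|93.69 - 93.982| = 0.2920
|41.98 - 42.018| = 0.0380
hysteresis = max(diffs) = 1.3500

1.3500


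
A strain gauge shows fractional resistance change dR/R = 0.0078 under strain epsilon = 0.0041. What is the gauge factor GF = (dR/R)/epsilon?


GF = (dR/R) / epsilon
= 0.0078 / 0.0041
= 1.9024

1.9024


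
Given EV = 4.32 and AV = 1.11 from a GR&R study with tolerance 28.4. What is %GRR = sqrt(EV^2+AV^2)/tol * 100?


GRR = sqrt(EV^2 + AV^2) = sqrt(4.32^2 + 1.11^2) = 4.4603251
%GRR = GRR / tol * 100 = 4.4603251 / 28.4 * 100
%GRR = 15.7054

15.7054


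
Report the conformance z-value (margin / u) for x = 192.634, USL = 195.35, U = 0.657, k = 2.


u = U / k = 0.657 / 2 = 0.3285
margin = |USL - x| = |195.35 - 192.634| = 2.716
z = margin / u = 2.716 / 0.3285
z = 8.2679

8.2679


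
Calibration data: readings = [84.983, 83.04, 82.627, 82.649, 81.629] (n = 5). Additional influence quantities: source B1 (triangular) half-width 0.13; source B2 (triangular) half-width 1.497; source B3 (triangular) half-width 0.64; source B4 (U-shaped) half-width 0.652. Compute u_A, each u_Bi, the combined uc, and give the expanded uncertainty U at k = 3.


mean = (84.983 + 83.04 + 82.627 + 82.649 + 81.629) / 5 = 82.9856
s = sqrt(sum((x - mean)^2)/(n-1)) = 1.2323578
u_A = s / sqrt(n) = 1.2323578 / sqrt(5) = 0.55112716
u_B1 = 0.13 / sqrt(6) = 0.053072278
u_B2 = 1.497 / sqrt(6) = 0.61114769
u_B3 = 0.64 / sqrt(6) = 0.26127891
u_B4 = 0.652 / sqrt(2) = 0.46103362
uc = sqrt(0.55112716^2 + 0.053072278^2 + 0.61114769^2 + 0.26127891^2 + 0.46103362^2) = 0.98024384
U = k * uc = 3 * 0.98024384
U = 2.9407

2.9407


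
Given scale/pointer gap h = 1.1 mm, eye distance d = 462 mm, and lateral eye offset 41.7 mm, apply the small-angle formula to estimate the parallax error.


error = h * offset / d
= 1.1 * 41.7 / 462
= 0.0993

0.0993


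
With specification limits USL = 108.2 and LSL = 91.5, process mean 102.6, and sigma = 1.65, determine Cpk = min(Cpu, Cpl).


Cpu = (USL - mean) / (3*sigma) = (108.2 - 102.6) / (3*1.65) = 1.1313
Cpl = (mean - LSL) / (3*sigma) = (102.6 - 91.5) / (3*1.65) = 2.2424
Cpk = min(Cpu, Cpl) = 1.1313

1.1313


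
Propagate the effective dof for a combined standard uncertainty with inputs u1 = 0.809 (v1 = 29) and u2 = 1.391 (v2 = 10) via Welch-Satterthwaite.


uc = sqrt(u1^2 + u2^2) = sqrt(0.809^2 + 1.391^2) = 1.6091495
v_eff = uc^4 / (u1^4/v1 + u2^4/v2)
= 1.6091495^4 / (0.809^4/29 + 1.391^4/10)
= 6.7047962 / 0.38914698
v_eff = 17.2295

17.2295


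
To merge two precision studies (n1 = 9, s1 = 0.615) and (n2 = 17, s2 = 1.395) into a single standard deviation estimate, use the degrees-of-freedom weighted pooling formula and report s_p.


s_p = sqrt(((n1-1)*s1^2 + (n2-1)*s2^2) / (n1+n2-2))
numerator = (9-1)*0.615^2 + (17-1)*1.395^2 = 3.0258 + 31.1364 = 34.1622
denominator = 9 + 17 - 2 = 24
s_p^2 = 34.1622 / 24 = 1.423425
s_p = sqrt(1.423425) = 1.1931

1.1931


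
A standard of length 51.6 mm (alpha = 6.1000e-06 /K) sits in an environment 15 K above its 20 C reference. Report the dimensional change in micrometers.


dL = L * alpha * dT
= 51.6 * 6.1000e-06 * 15
= 0.0047214 mm
dL_um = 0.0047214 * 1000 = 4.7214 um

4.7214


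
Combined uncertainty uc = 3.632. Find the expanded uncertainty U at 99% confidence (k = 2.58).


U = k * uc
U = 2.58 * 3.632
U = 9.3706

9.3706


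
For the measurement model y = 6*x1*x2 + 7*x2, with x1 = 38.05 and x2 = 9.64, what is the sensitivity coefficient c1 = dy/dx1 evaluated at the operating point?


y = 6*x1*x2 + 7*x2
dy/dx1 = 6*x2
Evaluate at x2 = 9.64: c1 = 6 * 9.64
c1 = 57.8400

57.8400


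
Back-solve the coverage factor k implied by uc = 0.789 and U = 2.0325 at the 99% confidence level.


k = U / uc
k = 2.0325 / 0.789
k = 2.576

2.576


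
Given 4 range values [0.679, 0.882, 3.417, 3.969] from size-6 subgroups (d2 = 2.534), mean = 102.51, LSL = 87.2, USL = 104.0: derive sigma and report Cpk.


R_bar = (0.679 + 0.882 + 3.417 + 3.969) / 4 = 2.23675
sigma = R_bar / d2 = 2.23675 / 2.534 = 0.88269534
Cp = (USL - LSL)/(6*sigma) = (104.0 - 87.2)/(6*0.88269534) = 3.1721
Cpu = (104.0 - 102.51)/(3*0.88269534) = 0.5627
Cpl = (102.51 - 87.2)/(3*0.88269534) = 5.7815
Cpk = min(Cpu, Cpl) = 0.5627

0.5627


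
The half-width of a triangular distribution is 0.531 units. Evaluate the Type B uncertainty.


u_B = half_width / sqrt(6)
u_B = 0.531 / 2.4494897
u_B = 0.2168

0.2168


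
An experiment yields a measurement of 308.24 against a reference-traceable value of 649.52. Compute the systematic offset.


Systematic error = measured - true
= 308.24 - 649.52
= -341.2800

-341.2800


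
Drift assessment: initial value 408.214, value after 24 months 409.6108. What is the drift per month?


rate = (v2 - v1) / months
= (409.6108 - 408.214) / 24
= 1.3968 / 24
= 0.0582

0.0582


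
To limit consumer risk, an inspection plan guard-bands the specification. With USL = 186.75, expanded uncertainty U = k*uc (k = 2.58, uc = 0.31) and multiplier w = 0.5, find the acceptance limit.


U = k * uc = 2.58 * 0.31 = 0.7998
guard band g = w * U = 0.5 * 0.7998 = 0.3999
AL = USL - g = 186.75 - 0.3999
AL = 186.3501

186.3501


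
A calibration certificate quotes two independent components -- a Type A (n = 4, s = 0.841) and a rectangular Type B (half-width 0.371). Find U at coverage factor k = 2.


u_A = s / sqrt(n) = 0.841 / sqrt(4) = 0.4205
u_B = half_width / sqrt(3) = 0.371 / sqrt(3) = 0.21419695
uc = sqrt(u_A^2 + u_B^2) = sqrt(0.4205^2 + 0.21419695^2) = 0.47191163
U = k * uc = 2 * 0.47191163
U = 0.9438

0.9438


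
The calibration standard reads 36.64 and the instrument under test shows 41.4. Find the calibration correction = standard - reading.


Correction = standard - reading
= 36.64 - 41.4
= -4.7600

-4.7600


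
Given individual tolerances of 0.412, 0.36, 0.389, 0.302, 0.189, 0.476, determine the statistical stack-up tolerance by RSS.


RSS = sqrt(0.412^2 + 0.36^2 + 0.389^2 + 0.302^2 + 0.189^2 + 0.476^2)
= sqrt(0.804166)
= 0.8968

0.8968


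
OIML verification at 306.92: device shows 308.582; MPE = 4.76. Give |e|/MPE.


e = indication - reference = 308.582 - 306.92 = 1.6620
|e| = 1.6620
ratio = |e| / MPE = 1.6620 / 4.76
ratio = 0.3492

0.3492


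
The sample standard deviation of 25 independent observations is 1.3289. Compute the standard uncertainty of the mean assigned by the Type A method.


u_A = s / sqrt(n)
u_A = 1.3289 / sqrt(25)
u_A = 1.3289 / 5
u_A = 0.2658

0.2658


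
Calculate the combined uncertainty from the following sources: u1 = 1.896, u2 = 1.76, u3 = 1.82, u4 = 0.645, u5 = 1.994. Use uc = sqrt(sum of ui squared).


uc = sqrt(1.896^2 + 1.76^2 + 1.82^2 + 0.645^2 + 1.994^2)
uc = sqrt(14.396877)
uc = 3.7943

3.7943


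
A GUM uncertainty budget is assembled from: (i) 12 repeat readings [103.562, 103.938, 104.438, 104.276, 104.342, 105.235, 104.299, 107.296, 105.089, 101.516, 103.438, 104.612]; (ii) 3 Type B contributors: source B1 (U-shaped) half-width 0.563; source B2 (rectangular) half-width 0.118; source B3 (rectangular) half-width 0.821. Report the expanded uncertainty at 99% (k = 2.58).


mean = (103.562 + 103.938 + 104.438 + 104.276 + 104.342 + 105.235 + 104.299 + 107.296 + 105.089 + 101.516 + 103.438 + 104.612) / 12 = 104.33675
s = sqrt(sum((x - mean)^2)/(n-1)) = 1.339765
u_A = s / sqrt(n) = 1.339765 / sqrt(12) = 0.38675684
u_B1 = 0.563 / sqrt(2) = 0.39810112
u_B2 = 0.118 / sqrt(3) = 0.068127332
u_B3 = 0.821 / sqrt(3) = 0.47400457
uc = sqrt(0.38675684^2 + 0.39810112^2 + 0.068127332^2 + 0.47400457^2) = 0.73306686
U = k * uc = 2.58 * 0.73306686
U = 1.8913

1.8913


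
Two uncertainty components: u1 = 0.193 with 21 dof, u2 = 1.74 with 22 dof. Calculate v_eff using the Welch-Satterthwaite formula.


uc = sqrt(u1^2 + u2^2) = sqrt(0.193^2 + 1.74^2) = 1.750671
v_eff = uc^4 / (u1^4/v1 + u2^4/v2)
= 1.750671^4 / (0.193^4/21 + 1.74^4/22)
= 9.3932991 / 0.41671888
v_eff = 22.5411

22.5411


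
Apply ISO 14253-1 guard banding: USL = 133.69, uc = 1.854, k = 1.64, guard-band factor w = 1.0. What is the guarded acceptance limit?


U = k * uc = 1.64 * 1.854 = 3.04056
guard band g = w * U = 1.0 * 3.04056 = 3.04056
AL = USL - g = 133.69 - 3.04056
AL = 130.6494

130.6494


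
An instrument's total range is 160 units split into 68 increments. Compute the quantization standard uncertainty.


resolution = range / divisions
resolution = 160 / 68 = 2.3529412
u_res = resolution / (2*sqrt(3))
u_res = 2.3529412 / 3.4641016
u_res = 0.6792

0.6792


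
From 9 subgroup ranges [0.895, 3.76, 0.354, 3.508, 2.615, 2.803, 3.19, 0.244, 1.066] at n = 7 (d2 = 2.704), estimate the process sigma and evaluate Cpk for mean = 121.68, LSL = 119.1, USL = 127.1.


R_bar = (0.895 + 3.76 + 0.354 + 3.508 + 2.615 + 2.803 + 3.19 + 0.244 + 1.066) / 9 = 2.0483333
sigma = R_bar / d2 = 2.0483333 / 2.704 = 0.75751971
Cp = (USL - LSL)/(6*sigma) = (127.1 - 119.1)/(6*0.75751971) = 1.7601
Cpu = (127.1 - 121.68)/(3*0.75751971) = 2.3850
Cpl = (121.68 - 119.1)/(3*0.75751971) = 1.1353
Cpk = min(Cpu, Cpl) = 1.1353

1.1353


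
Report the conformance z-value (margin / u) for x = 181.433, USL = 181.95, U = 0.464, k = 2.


u = U / k = 0.464 / 2 = 0.232
margin = |USL - x| = |181.95 - 181.433| = 0.517
z = margin / u = 0.517 / 0.232
z = 2.2284

2.2284


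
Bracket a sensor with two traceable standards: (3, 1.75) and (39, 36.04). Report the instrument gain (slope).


slope = (y2 - y1) / (x2 - x1)
= (36.04 - 1.75) / (39 - 3)
= 34.2900 / 36
= 0.9525

0.9525


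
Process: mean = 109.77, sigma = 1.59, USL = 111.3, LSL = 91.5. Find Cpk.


Cpu = (USL - mean) / (3*sigma) = (111.3 - 109.77) / (3*1.59) = 0.3208
Cpl = (mean - LSL) / (3*sigma) = (109.77 - 91.5) / (3*1.59) = 3.8302
Cpk = min(Cpu, Cpl) = 0.3208

0.3208


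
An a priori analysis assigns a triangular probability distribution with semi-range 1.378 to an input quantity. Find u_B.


u_B = half_width / sqrt(6)
u_B = 1.378 / 2.4494897
u_B = 0.5626

0.5626


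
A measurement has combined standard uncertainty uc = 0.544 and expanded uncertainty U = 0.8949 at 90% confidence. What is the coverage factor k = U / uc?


k = U / uc
k = 0.8949 / 0.544
k = 1.645

1.645


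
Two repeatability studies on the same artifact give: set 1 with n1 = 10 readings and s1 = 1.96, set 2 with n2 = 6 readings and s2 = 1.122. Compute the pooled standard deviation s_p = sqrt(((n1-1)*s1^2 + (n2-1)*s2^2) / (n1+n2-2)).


s_p = sqrt(((n1-1)*s1^2 + (n2-1)*s2^2) / (n1+n2-2))
numerator = (10-1)*1.96^2 + (6-1)*1.122^2 = 34.5744 + 6.29442 = 40.86882
denominator = 10 + 6 - 2 = 14
s_p^2 = 40.86882 / 14 = 2.9192014
s_p = sqrt(2.9192014) = 1.7086

1.7086


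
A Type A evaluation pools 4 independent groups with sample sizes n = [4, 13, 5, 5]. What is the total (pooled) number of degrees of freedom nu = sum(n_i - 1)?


nu = sum_i (n_i - 1)
nu = ((4 - 1) + (13 - 1) + (5 - 1) + (5 - 1))
nu = 3 + 12 + 4 + 4
nu = 23

23


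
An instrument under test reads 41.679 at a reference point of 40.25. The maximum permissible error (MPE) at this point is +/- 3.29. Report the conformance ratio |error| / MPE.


e = indication - reference = 41.679 - 40.25 = 1.4290
|e| = 1.4290
ratio = |e| / MPE = 1.4290 / 3.29
ratio = 0.4343

0.4343


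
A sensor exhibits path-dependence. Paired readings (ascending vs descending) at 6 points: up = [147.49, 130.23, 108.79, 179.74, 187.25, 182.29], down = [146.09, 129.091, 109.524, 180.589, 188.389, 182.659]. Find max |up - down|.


|147.49 - 146.09| = 1.4000
|130.23 - 129.091| = 1.1390
|108.79 - 109.524| = 0.7340
|179.74 - 180.589| = 0.8490
|187.25 - 188.389| = 1.1390
|182.29 - 182.659| = 0.3690
hysteresis = max(diffs) = 1.4000

1.4000


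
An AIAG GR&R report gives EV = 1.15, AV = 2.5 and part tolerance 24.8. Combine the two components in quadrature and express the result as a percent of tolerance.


GRR = sqrt(EV^2 + AV^2) = sqrt(1.15^2 + 2.5^2) = 2.7518176
%GRR = GRR / tol * 100 = 2.7518176 / 24.8 * 100
%GRR = 11.0960

11.0960


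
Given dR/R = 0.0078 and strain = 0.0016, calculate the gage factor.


GF = (dR/R) / epsilon
= 0.0078 / 0.0016
= 4.8750

4.8750


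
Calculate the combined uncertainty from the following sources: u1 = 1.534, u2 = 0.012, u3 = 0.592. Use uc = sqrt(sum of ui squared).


uc = sqrt(1.534^2 + 0.012^2 + 0.592^2)
uc = sqrt(2.703764)
uc = 1.6443

1.6443


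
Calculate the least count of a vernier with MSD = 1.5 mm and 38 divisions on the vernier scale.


LC = MSD / n_div
= 1.5 / 38
= 0.0395

0.0395


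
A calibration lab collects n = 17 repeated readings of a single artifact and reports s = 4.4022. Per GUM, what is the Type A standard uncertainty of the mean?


u_A = s / sqrt(n)
u_A = 4.4022 / sqrt(17)
u_A = 4.4022 / 4.1231056
u_A = 1.0677

1.0677


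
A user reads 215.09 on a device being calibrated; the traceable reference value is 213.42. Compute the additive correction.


Correction = standard - reading
= 213.42 - 215.09
= -1.6700

-1.6700


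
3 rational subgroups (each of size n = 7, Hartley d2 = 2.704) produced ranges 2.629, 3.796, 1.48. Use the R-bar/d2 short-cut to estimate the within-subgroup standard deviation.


R_bar = (2.629 + 3.796 + 1.48) / 3
R_bar = 7.905 / 3 = 2.635
sigma_hat = R_bar / d2 = 2.635 / 2.704 = 0.9745

0.9745


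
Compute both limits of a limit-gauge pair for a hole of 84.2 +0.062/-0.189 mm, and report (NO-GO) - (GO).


GO = nominal - lower_tol (smallest hole = maximum material condition)
GO = 84.2 - 0.189 = 84.011
NO-GO = nominal + upper_tol (largest hole = least material condition)
NO-GO = 84.2 + 0.062 = 84.262
spread = NO-GO - GO = 84.262 - 84.011 = 0.2510

0.2510


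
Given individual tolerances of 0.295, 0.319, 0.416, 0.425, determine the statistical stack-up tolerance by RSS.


RSS = sqrt(0.295^2 + 0.319^2 + 0.416^2 + 0.425^2)
= sqrt(0.542467)
= 0.7365

0.7365


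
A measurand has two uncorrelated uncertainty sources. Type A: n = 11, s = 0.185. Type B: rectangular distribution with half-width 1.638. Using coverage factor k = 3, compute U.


u_A = s / sqrt(n) = 0.185 / sqrt(11) = 0.055779599
u_B = half_width / sqrt(3) = 1.638 / sqrt(3) = 0.94569974
uc = sqrt(u_A^2 + u_B^2) = sqrt(0.055779599^2 + 0.94569974^2) = 0.94734332
U = k * uc = 3 * 0.94734332
U = 2.8420

2.8420


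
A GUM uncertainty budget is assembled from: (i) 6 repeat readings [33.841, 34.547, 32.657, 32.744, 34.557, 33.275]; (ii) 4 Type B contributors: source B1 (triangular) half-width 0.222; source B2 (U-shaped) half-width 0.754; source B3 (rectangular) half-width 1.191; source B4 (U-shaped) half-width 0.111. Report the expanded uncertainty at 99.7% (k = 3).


mean = (33.841 + 34.547 + 32.657 + 32.744 + 34.557 + 33.275) / 6 = 33.6035
s = sqrt(sum((x - mean)^2)/(n-1)) = 0.84832488
u_A = s / sqrt(n) = 0.84832488 / sqrt(6) = 0.34632718
u_B1 = 0.222 / sqrt(6) = 0.09063112
u_B2 = 0.754 / sqrt(2) = 0.53315851
u_B3 = 1.191 / sqrt(3) = 0.68762417
u_B4 = 0.111 / sqrt(2) = 0.078488853
uc = sqrt(0.34632718^2 + 0.09063112^2 + 0.53315851^2 + 0.68762417^2 + 0.078488853^2) = 0.94414089
U = k * uc = 3 * 0.94414089
U = 2.8324

2.8324


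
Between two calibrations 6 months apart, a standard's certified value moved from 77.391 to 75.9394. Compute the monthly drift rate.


rate = (v2 - v1) / months
= (75.9394 - 77.391) / 6
= -1.4516 / 6
= -0.2419

-0.2419


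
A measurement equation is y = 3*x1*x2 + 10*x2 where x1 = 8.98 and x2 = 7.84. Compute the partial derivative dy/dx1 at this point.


y = 3*x1*x2 + 10*x2
dy/dx1 = 3*x2
Evaluate at x2 = 7.84: c1 = 3 * 7.84
c1 = 23.5200

23.5200


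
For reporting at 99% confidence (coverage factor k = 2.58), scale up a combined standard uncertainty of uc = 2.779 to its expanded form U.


U = k * uc
U = 2.58 * 2.779
U = 7.1698

7.1698


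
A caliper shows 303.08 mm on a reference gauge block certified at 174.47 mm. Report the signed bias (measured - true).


Systematic error = measured - true
= 303.08 - 174.47
= 128.6100

128.6100


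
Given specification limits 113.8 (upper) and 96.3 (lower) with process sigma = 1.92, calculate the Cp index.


Cp = (USL - LSL) / (6 * sigma)
= (113.8 - 96.3) / (6 * 1.92)
= 17.5000 / 11.5200
= 1.5191

1.5191


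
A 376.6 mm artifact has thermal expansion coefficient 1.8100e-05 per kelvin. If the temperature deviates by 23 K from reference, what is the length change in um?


dL = L * alpha * dT
= 376.6 * 1.8100e-05 * 23
= 0.1567786 mm
dL_um = 0.1567786 * 1000 = 156.7786 um

156.7786


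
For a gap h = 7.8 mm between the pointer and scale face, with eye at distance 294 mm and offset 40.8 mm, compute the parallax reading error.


error = h * offset / d
= 7.8 * 40.8 / 294
= 1.0824

1.0824


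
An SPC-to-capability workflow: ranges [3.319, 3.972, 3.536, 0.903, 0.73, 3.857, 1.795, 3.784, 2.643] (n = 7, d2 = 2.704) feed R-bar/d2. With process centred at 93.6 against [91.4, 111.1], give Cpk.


R_bar = (3.319 + 3.972 + 3.536 + 0.903 + 0.73 + 3.857 + 1.795 + 3.784 + 2.643) / 9 = 2.7265556
sigma = R_bar / d2 = 2.7265556 / 2.704 = 1.0083416
Cp = (USL - LSL)/(6*sigma) = (111.1 - 91.4)/(6*1.0083416) = 3.2562
Cpu = (111.1 - 93.6)/(3*1.0083416) = 5.7851
Cpl = (93.6 - 91.4)/(3*1.0083416) = 0.7273
Cpk = min(Cpu, Cpl) = 0.7273

0.7273


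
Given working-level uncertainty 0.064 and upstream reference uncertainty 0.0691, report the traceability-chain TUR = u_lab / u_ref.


TUR = u_lab / u_ref
= 0.064 / 0.0691
= 0.9262

0.9262


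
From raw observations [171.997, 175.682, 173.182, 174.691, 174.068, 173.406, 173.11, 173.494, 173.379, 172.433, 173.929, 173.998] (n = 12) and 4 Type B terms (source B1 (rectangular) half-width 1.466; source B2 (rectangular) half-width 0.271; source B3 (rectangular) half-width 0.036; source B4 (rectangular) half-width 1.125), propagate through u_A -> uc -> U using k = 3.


mean = (171.997 + 175.682 + 173.182 + 174.691 + 174.068 + 173.406 + 173.11 + 173.494 + 173.379 + 172.433 + 173.929 + 173.998) / 12 = 173.6140833
s = sqrt(sum((x - mean)^2)/(n-1)) = 0.97478804
u_A = s / sqrt(n) = 0.97478804 / sqrt(12) = 0.28139707
u_B1 = 1.466 / sqrt(3) = 0.84639549
u_B2 = 0.271 / sqrt(3) = 0.15646192
u_B3 = 0.036 / sqrt(3) = 0.02078461
u_B4 = 1.125 / sqrt(3) = 0.64951905
uc = sqrt(0.28139707^2 + 0.84639549^2 + 0.15646192^2 + 0.02078461^2 + 0.64951905^2) = 1.1146107
U = k * uc = 3 * 1.1146107
U = 3.3438

3.3438


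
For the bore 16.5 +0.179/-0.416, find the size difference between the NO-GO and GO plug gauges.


GO = nominal - lower_tol (smallest hole = maximum material condition)
GO = 16.5 - 0.416 = 16.084
NO-GO = nominal + upper_tol (largest hole = least material condition)
NO-GO = 16.5 + 0.179 = 16.679
spread = NO-GO - GO = 16.679 - 16.084 = 0.5950

0.5950


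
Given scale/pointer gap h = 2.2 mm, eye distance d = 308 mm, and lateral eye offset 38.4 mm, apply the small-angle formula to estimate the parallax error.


error = h * offset / d
= 2.2 * 38.4 / 308
= 0.2743

0.2743


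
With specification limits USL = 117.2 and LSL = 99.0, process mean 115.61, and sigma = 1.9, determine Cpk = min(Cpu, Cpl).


Cpu = (USL - mean) / (3*sigma) = (117.2 - 115.61) / (3*1.9) = 0.2789
Cpl = (mean - LSL) / (3*sigma) = (115.61 - 99.0) / (3*1.9) = 2.9140
Cpk = min(Cpu, Cpl) = 0.2789

0.2789


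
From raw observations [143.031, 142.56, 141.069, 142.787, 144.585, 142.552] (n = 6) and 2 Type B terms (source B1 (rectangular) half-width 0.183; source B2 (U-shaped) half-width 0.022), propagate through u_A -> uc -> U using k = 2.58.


mean = (143.031 + 142.56 + 141.069 + 142.787 + 144.585 + 142.552) / 6 = 142.764
s = sqrt(sum((x - mean)^2)/(n-1)) = 1.1267159
u_A = s / sqrt(n) = 1.1267159 / sqrt(6) = 0.45997984
u_B1 = 0.183 / sqrt(3) = 0.1056551
u_B2 = 0.022 / sqrt(2) = 0.015556349
uc = sqrt(0.45997984^2 + 0.1056551^2 + 0.015556349^2) = 0.47221441
U = k * uc = 2.58 * 0.47221441
U = 1.2183

1.2183


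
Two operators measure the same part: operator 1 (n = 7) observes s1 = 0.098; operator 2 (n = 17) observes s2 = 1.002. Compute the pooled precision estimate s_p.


s_p = sqrt(((n1-1)*s1^2 + (n2-1)*s2^2) / (n1+n2-2))
numerator = (7-1)*0.098^2 + (17-1)*1.002^2 = 0.057624 + 16.064064 = 16.121688
denominator = 7 + 17 - 2 = 22
s_p^2 = 16.121688 / 22 = 0.732804
s_p = sqrt(0.732804) = 0.8560

0.8560


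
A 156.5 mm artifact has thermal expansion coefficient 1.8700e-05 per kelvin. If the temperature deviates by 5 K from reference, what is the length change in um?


dL = L * alpha * dT
= 156.5 * 1.8700e-05 * 5
= 0.0146327 mm
dL_um = 0.0146327 * 1000 = 14.6327 um

14.6327


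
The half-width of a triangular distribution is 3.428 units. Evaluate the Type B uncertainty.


u_B = half_width / sqrt(6)
u_B = 3.428 / 2.4494897
u_B = 1.3995

1.3995


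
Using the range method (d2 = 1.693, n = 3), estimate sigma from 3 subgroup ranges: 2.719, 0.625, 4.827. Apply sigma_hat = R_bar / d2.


R_bar = (2.719 + 0.625 + 4.827) / 3
R_bar = 8.171 / 3 = 2.7236667
sigma_hat = R_bar / d2 = 2.7236667 / 1.693 = 1.6088

1.6088


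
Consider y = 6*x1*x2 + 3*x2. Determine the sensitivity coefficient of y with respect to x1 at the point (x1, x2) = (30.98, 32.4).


y = 6*x1*x2 + 3*x2
dy/dx1 = 6*x2
Evaluate at x2 = 32.4: c1 = 6 * 32.4
c1 = 194.4000

194.4000


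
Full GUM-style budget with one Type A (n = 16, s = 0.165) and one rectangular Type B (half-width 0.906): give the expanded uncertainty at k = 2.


u_A = s / sqrt(n) = 0.165 / sqrt(16) = 0.04125
u_B = half_width / sqrt(3) = 0.906 / sqrt(3) = 0.52307934
uc = sqrt(u_A^2 + u_B^2) = sqrt(0.04125^2 + 0.52307934^2) = 0.52470331
U = k * uc = 2 * 0.52470331
U = 1.0494

1.0494


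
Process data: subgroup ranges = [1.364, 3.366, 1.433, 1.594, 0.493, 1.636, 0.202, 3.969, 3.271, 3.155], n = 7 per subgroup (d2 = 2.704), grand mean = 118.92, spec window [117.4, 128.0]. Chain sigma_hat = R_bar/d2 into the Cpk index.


R_bar = (1.364 + 3.366 + 1.433 + 1.594 + 0.493 + 1.636 + 0.202 + 3.969 + 3.271 + 3.155) / 10 = 2.0483
sigma = R_bar / d2 = 2.0483 / 2.704 = 0.7575074
Cp = (USL - LSL)/(6*sigma) = (128.0 - 117.4)/(6*0.7575074) = 2.3322
Cpu = (128.0 - 118.92)/(3*0.7575074) = 3.9956
Cpl = (118.92 - 117.4)/(3*0.7575074) = 0.6689
Cpk = min(Cpu, Cpl) = 0.6689

0.6689


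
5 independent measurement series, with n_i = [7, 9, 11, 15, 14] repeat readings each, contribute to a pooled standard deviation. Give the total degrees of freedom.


nu = sum_i (n_i - 1)
nu = ((7 - 1) + (9 - 1) + (11 - 1) + (15 - 1) + (14 - 1))
nu = 6 + 8 + 10 + 14 + 13
nu = 51

51


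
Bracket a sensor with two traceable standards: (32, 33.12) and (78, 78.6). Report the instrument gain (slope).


slope = (y2 - y1) / (x2 - x1)
= (78.6 - 33.12) / (78 - 32)
= 45.4800 / 46
= 0.9887

0.9887


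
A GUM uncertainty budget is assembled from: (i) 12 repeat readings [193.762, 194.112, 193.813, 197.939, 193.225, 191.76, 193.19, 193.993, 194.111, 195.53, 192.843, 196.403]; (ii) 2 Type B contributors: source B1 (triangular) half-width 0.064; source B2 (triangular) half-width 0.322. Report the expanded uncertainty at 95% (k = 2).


mean = (193.762 + 194.112 + 193.813 + 197.939 + 193.225 + 191.76 + 193.19 + 193.993 + 194.111 + 195.53 + 192.843 + 196.403) / 12 = 194.2234167
s = sqrt(sum((x - mean)^2)/(n-1)) = 1.6722753
u_A = s / sqrt(n) = 1.6722753 / sqrt(12) = 0.4827443
u_B1 = 0.064 / sqrt(6) = 0.026127891
u_B2 = 0.322 / sqrt(6) = 0.13145595
uc = sqrt(0.4827443^2 + 0.026127891^2 + 0.13145595^2) = 0.50100438
U = k * uc = 2 * 0.50100438
U = 1.0020

1.0020


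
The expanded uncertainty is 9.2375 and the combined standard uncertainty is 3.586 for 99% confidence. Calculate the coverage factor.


k = U / uc
k = 9.2375 / 3.586
k = 2.576

2.576


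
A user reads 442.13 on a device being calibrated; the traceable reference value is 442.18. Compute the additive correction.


Correction = standard - reading
= 442.18 - 442.13
= 0.0500

0.0500


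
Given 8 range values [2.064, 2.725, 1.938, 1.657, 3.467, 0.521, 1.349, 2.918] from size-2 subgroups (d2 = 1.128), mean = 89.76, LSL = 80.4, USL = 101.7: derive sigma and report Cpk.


R_bar = (2.064 + 2.725 + 1.938 + 1.657 + 3.467 + 0.521 + 1.349 + 2.918) / 8 = 2.079875
sigma = R_bar / d2 = 2.079875 / 1.128 = 1.8438608
Cp = (USL - LSL)/(6*sigma) = (101.7 - 80.4)/(6*1.8438608) = 1.9253
Cpu = (101.7 - 89.76)/(3*1.8438608) = 2.1585
Cpl = (89.76 - 80.4)/(3*1.8438608) = 1.6921
Cpk = min(Cpu, Cpl) = 1.6921

1.6921


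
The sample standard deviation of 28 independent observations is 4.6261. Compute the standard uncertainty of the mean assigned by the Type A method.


u_A = s / sqrt(n)
u_A = 4.6261 / sqrt(28)
u_A = 4.6261 / 5.2915026
u_A = 0.8743

0.8743


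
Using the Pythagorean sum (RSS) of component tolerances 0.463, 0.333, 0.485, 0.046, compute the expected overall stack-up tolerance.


RSS = sqrt(0.463^2 + 0.333^2 + 0.485^2 + 0.046^2)
= sqrt(0.562599)
= 0.7501

0.7501


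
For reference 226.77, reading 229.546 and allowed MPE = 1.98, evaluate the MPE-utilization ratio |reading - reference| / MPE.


e = indication - reference = 229.546 - 226.77 = 2.7760
|e| = 2.7760
ratio = |e| / MPE = 2.7760 / 1.98
ratio = 1.4020

1.4020


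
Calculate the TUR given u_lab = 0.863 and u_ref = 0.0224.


TUR = u_lab / u_ref
= 0.863 / 0.0224
= 38.5268

38.5268


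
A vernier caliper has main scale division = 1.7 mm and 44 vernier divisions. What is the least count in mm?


LC = MSD / n_div
= 1.7 / 44
= 0.0386

0.0386


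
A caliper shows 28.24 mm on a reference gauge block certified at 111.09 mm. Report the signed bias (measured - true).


Systematic error = measured - true
= 28.24 - 111.09
= -82.8500

-82.8500


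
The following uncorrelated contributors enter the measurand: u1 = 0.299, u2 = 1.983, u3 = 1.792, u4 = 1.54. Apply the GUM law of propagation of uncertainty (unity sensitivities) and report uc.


uc = sqrt(0.299^2 + 1.983^2 + 1.792^2 + 1.54^2)
uc = sqrt(9.604554)
uc = 3.0991

3.0991


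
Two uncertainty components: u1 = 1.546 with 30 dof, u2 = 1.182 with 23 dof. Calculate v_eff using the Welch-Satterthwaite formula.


uc = sqrt(u1^2 + u2^2) = sqrt(1.546^2 + 1.182^2) = 1.9460832
v_eff = uc^4 / (u1^4/v1 + u2^4/v2)
= 1.9460832^4 / (1.546^4/30 + 1.182^4/23)
= 14.343185 / 0.27528945
v_eff = 52.1022

52.1022


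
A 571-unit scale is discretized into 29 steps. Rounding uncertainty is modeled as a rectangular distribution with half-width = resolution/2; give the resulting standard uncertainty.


resolution = range / divisions
resolution = 571 / 29 = 19.689655
u_res = resolution / (2*sqrt(3))
u_res = 19.689655 / 3.4641016
u_res = 5.6839

5.6839
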